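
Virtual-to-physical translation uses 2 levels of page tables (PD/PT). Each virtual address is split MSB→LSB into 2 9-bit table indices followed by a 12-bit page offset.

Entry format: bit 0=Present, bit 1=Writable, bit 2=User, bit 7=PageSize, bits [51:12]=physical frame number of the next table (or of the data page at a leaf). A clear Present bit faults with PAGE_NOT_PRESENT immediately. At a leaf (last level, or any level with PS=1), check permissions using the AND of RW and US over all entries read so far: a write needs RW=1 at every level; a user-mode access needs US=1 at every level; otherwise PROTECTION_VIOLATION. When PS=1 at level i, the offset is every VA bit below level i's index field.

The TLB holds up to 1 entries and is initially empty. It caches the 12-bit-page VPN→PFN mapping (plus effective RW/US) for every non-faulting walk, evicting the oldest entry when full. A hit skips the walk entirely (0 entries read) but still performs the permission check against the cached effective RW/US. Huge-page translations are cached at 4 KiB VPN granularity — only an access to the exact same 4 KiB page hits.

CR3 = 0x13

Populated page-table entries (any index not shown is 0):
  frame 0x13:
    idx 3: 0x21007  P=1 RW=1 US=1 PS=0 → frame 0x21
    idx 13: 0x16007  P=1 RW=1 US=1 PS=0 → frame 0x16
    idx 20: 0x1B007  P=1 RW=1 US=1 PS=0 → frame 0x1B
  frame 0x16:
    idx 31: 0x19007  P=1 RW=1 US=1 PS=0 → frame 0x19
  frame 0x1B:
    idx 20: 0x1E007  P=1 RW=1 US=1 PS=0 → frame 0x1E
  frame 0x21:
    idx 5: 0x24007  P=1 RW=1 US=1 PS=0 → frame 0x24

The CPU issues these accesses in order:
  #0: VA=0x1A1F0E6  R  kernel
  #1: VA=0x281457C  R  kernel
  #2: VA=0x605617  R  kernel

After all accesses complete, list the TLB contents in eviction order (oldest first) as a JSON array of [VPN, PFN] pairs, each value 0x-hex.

Per-access translation:
#0 VA=0x1A1F0E6 (r,kernel):
  L0 @0x13[13] → 0x16007  P=1,RW=1,US=1,PS=0
  L1 @0x16[31] → 0x19007  P=1,RW=1,US=1,PS=0
  → PA=0x190E6  (2 entries read)
#1 VA=0x281457C (r,kernel):
  L0 @0x13[20] → 0x1B007  P=1,RW=1,US=1,PS=0
  L1 @0x1B[20] → 0x1E007  P=1,RW=1,US=1,PS=0
  → PA=0x1E57C  (2 entries read)
#2 VA=0x605617 (r,kernel):
  L0 @0x13[3] → 0x21007  P=1,RW=1,US=1,PS=0
  L1 @0x21[5] → 0x24007  P=1,RW=1,US=1,PS=0
  → PA=0x24617  (2 entries read)

TLB: [["0x605", "0x24"]]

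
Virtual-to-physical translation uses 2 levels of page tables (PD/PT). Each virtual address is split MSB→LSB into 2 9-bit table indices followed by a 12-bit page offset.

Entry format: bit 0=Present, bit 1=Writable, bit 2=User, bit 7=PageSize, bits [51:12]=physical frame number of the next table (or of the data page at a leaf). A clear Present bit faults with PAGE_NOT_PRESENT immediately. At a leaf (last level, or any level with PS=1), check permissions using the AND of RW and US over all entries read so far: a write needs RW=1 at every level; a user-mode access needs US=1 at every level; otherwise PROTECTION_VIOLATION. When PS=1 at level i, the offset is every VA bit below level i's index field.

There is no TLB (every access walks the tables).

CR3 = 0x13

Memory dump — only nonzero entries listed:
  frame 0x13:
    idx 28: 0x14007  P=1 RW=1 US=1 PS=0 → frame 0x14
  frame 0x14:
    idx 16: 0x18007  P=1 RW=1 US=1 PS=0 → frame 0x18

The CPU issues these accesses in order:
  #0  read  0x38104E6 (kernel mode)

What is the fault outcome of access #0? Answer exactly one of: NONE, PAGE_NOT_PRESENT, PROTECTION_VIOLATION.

Trace:
#0 VA=0x38104E6 (r,kernel):
  L0 @0x13[28] → 0x14007  P=1,RW=1,US=1,PS=0
  L1 @0x14[16] → 0x18007  P=1,RW=1,US=1,PS=0
  ✓ 0x184E6  — 2 lookups

Access #0 fault: NONE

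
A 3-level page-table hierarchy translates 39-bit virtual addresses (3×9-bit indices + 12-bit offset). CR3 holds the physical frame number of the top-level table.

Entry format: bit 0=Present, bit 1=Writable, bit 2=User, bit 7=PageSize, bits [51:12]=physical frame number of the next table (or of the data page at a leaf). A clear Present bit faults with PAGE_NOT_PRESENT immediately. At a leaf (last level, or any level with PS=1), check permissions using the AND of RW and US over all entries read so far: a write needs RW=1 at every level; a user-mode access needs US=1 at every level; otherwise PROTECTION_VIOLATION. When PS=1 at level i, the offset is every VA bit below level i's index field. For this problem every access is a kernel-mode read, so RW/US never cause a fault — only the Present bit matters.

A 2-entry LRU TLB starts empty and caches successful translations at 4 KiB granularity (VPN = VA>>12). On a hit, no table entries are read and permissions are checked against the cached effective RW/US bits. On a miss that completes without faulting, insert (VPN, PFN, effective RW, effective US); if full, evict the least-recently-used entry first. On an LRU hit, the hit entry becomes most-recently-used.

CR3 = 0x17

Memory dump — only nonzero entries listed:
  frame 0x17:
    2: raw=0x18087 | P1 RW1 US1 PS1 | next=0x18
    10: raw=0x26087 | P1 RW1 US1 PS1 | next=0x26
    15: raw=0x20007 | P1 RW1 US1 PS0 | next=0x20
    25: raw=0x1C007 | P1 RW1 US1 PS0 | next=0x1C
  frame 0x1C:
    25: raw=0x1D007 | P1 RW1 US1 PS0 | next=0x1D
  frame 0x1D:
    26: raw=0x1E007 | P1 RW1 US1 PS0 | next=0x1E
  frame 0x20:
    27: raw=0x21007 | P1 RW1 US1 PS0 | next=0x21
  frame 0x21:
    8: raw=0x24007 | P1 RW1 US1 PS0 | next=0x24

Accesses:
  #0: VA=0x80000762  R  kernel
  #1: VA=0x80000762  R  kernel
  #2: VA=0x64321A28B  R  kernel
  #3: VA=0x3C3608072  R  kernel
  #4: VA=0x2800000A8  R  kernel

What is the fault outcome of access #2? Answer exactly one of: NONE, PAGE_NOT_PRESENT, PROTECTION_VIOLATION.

Walk each access:
#0 VA=0x80000762 (r,kernel):
  [0] read 0x17 idx=2: raw=0x18087 flags P=1 W=1 U=1 S=1
  ✓ 0x18762 (huge @L0)  — 1 lookups
#1 VA=0x80000762 (r,kernel):
  TLB hit vpn=0x80000 → PA=0x18762
#2 VA=0x64321A28B (r,kernel):
  [0] read 0x17 idx=25: raw=0x1C007 flags P=1 W=1 U=1 S=0
  [1] read 0x1C idx=25: raw=0x1D007 flags P=1 W=1 U=1 S=0
  [2] read 0x1D idx=26: raw=0x1E007 flags P=1 W=1 U=1 S=0
  ✓ 0x1E28B  — 3 lookups
#3 VA=0x3C3608072 (r,kernel):
  [0] read 0x17 idx=15: raw=0x20007 flags P=1 W=1 U=1 S=0
  [1] read 0x20 idx=27: raw=0x21007 flags P=1 W=1 U=1 S=0
  [2] read 0x21 idx=8: raw=0x24007 flags P=1 W=1 U=1 S=0
  ✓ 0x24072  — 3 lookups
#4 VA=0x2800000A8 (r,kernel):
  [0] read 0x17 idx=10: raw=0x26087 flags P=1 W=1 U=1 S=1
  ✓ 0x260A8 (huge @L0)  — 1 lookups

Access #2 fault: NONE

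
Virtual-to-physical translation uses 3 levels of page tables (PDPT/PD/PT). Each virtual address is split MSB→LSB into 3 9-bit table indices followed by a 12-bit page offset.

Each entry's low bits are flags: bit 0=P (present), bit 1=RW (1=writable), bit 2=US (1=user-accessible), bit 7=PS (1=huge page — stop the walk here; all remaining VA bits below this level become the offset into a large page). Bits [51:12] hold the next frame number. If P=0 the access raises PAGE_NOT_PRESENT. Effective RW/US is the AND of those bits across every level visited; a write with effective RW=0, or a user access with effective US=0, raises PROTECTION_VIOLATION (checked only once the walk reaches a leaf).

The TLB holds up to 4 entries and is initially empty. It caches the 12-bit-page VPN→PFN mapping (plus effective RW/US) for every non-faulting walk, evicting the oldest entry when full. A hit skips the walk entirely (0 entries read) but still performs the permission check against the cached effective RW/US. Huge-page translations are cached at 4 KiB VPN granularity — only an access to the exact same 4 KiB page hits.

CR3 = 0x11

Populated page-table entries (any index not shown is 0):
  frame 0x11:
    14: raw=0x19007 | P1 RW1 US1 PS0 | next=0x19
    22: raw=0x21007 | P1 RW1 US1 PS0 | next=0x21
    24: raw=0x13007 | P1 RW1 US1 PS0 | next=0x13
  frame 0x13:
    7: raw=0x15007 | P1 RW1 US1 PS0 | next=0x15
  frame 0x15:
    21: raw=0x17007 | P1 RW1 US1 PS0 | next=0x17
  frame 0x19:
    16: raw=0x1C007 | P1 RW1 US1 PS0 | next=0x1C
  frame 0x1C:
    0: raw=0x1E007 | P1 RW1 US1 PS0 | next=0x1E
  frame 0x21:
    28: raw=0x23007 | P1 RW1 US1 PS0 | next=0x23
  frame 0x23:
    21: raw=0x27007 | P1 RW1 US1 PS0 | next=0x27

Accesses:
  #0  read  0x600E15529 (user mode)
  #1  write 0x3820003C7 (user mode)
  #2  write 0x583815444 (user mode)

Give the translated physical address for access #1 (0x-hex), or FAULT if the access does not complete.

Per-access translation:
#0 VA=0x600E15529 (r,user):
  L0 @0x11[24] → 0x13007  P=1,RW=1,US=1,PS=0
  L1 @0x13[7] → 0x15007  P=1,RW=1,US=1,PS=0
  L2 @0x15[21] → 0x17007  P=1,RW=1,US=1,PS=0
  → PA=0x17529  (3 entries read)
#1 VA=0x3820003C7 (w,user):
  L0 @0x11[14] → 0x19007  P=1,RW=1,US=1,PS=0
  L1 @0x19[16] → 0x1C007  P=1,RW=1,US=1,PS=0
  L2 @0x1C[0] → 0x1E007  P=1,RW=1,US=1,PS=0
  → PA=0x1E3C7  (3 entries read)
#2 VA=0x583815444 (w,user):
  L0 @0x11[22] → 0x21007  P=1,RW=1,US=1,PS=0
  L1 @0x21[28] → 0x23007  P=1,RW=1,US=1,PS=0
  L2 @0x23[21] → 0x27007  P=1,RW=1,US=1,PS=0
  → PA=0x27444  (3 entries read)

Access #1 PA: 0x1E3C7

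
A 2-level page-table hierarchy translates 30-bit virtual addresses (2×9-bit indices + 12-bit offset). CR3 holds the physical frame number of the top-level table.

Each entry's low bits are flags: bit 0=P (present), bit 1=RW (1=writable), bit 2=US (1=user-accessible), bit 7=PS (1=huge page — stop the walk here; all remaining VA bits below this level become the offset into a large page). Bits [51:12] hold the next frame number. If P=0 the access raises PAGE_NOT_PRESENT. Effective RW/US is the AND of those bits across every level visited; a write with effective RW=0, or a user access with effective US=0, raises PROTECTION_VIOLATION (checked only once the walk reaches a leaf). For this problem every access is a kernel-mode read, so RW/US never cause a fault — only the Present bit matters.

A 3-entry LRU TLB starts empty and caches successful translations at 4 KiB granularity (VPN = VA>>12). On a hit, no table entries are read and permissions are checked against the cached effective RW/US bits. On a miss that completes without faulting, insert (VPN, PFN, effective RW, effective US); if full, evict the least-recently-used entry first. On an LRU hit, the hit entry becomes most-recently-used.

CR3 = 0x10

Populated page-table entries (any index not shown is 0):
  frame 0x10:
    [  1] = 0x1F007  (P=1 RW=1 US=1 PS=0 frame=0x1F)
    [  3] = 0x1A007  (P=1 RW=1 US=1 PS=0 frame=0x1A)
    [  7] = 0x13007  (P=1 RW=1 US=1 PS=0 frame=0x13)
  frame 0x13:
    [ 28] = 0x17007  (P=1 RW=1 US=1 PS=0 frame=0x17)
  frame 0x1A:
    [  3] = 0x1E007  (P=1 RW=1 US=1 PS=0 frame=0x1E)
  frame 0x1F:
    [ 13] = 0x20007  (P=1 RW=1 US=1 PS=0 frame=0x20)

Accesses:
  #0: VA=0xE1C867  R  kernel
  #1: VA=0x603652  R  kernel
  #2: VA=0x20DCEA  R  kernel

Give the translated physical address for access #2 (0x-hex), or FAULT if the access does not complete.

Per-access translation:
#0 VA=0xE1C867 (r,kernel):
  L0 @0x10[7] → 0x13007  P=1,RW=1,US=1,PS=0
  L1 @0x13[28] → 0x17007  P=1,RW=1,US=1,PS=0
  ⇒ phys 0x17867  [2 reads]
#1 VA=0x603652 (r,kernel):
  L0 @0x10[3] → 0x1A007  P=1,RW=1,US=1,PS=0
  L1 @0x1A[3] → 0x1E007  P=1,RW=1,US=1,PS=0
  ⇒ phys 0x1E652  [2 reads]
#2 VA=0x20DCEA (r,kernel):
  L0 @0x10[1] → 0x1F007  P=1,RW=1,US=1,PS=0
  L1 @0x1F[13] → 0x20007  P=1,RW=1,US=1,PS=0
  ⇒ phys 0x20CEA  [2 reads]

Access #2 PA: 0x20CEA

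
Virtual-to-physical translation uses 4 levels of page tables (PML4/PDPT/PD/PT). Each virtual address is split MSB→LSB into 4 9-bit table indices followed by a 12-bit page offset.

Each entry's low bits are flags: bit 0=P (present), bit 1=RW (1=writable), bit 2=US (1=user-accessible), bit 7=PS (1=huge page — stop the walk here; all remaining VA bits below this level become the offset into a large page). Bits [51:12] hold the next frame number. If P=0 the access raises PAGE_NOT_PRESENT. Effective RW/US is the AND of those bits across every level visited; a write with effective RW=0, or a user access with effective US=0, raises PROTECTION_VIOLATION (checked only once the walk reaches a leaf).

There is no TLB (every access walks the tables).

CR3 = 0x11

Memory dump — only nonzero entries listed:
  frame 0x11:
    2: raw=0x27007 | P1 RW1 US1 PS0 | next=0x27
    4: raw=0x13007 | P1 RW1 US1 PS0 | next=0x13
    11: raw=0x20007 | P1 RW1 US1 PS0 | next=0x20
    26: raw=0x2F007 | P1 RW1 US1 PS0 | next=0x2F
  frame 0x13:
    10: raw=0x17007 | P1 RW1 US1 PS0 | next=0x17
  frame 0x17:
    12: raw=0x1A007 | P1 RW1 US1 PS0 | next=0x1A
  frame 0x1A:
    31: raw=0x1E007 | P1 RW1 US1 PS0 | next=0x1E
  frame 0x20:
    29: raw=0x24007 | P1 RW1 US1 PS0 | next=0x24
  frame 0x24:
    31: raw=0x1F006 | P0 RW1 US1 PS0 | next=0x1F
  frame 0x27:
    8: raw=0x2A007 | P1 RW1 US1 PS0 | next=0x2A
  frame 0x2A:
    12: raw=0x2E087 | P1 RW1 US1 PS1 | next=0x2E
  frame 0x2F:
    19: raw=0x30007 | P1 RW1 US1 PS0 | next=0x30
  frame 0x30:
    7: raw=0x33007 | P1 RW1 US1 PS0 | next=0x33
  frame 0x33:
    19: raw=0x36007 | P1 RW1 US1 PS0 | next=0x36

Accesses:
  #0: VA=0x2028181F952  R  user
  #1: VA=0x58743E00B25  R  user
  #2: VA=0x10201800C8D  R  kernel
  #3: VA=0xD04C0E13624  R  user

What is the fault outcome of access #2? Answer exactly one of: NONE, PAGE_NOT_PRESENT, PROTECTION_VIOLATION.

Walk each access:
#0 VA=0x2028181F952 (r,user):
  [0] read 0x11 idx=4: raw=0x13007 flags P=1 W=1 U=1 S=0
  [1] read 0x13 idx=10: raw=0x17007 flags P=1 W=1 U=1 S=0
  [2] read 0x17 idx=12: raw=0x1A007 flags P=1 W=1 U=1 S=0
  [3] read 0x1A idx=31: raw=0x1E007 flags P=1 W=1 U=1 S=0
  ✓ 0x1E952  — 4 lookups
#1 VA=0x58743E00B25 (r,user):
  [0] read 0x11 idx=11: raw=0x20007 flags P=1 W=1 U=1 S=0
  [1] read 0x20 idx=29: raw=0x24007 flags P=1 W=1 U=1 S=0
  [2] read 0x24 idx=31: raw=0x1F006 flags P=0 W=1 U=1 S=0
  ✗ PAGE_NOT_PRESENT  [3 reads]
#2 VA=0x10201800C8D (r,kernel):
  [0] read 0x11 idx=2: raw=0x27007 flags P=1 W=1 U=1 S=0
  [1] read 0x27 idx=8: raw=0x2A007 flags P=1 W=1 U=1 S=0
  [2] read 0x2A idx=12: raw=0x2E087 flags P=1 W=1 U=1 S=1
  ✓ 0x2EC8D (huge @L2)  — 3 lookups
#3 VA=0xD04C0E13624 (r,user):
  [0] read 0x11 idx=26: raw=0x2F007 flags P=1 W=1 U=1 S=0
  [1] read 0x2F idx=19: raw=0x30007 flags P=1 W=1 U=1 S=0
  [2] read 0x30 idx=7: raw=0x33007 flags P=1 W=1 U=1 S=0
  [3] read 0x33 idx=19: raw=0x36007 flags P=1 W=1 U=1 S=0
  ✓ 0x36624  — 4 lookups

Access #2 fault: NONE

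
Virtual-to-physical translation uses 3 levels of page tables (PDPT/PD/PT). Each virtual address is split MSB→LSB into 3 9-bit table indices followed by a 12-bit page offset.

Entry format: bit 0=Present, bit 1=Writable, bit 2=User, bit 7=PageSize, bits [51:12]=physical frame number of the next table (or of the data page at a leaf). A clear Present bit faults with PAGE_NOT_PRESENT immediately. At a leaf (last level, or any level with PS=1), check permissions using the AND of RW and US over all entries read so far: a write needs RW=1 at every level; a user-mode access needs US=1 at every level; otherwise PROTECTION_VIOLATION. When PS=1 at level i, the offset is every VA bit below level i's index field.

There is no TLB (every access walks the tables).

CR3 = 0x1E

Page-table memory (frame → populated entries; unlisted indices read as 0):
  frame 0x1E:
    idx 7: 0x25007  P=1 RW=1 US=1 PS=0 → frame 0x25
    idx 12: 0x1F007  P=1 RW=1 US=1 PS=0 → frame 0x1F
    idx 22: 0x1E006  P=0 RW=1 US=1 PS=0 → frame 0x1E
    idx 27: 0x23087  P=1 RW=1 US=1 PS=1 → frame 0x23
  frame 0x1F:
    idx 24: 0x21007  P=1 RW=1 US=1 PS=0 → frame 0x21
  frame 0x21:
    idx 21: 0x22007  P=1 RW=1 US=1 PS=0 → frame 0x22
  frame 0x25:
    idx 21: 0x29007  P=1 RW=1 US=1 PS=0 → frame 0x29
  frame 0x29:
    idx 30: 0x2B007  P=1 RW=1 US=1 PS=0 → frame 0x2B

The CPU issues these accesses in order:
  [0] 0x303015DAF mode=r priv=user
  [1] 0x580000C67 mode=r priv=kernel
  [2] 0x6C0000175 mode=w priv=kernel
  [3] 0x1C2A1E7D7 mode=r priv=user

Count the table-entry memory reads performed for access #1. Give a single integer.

Trace:
#0 VA=0x303015DAF (r,user):
  L0: frame=0x1E idx=12 entry=0x1F007 [P=1 RW=1 US=1 PS=0]
  L1: frame=0x1F idx=24 entry=0x21007 [P=1 RW=1 US=1 PS=0]
  L2: frame=0x21 idx=21 entry=0x22007 [P=1 RW=1 US=1 PS=0]
  → PA=0x22DAF  (3 entries read)
#1 VA=0x580000C67 (r,kernel):
  L0: frame=0x1E idx=22 entry=0x1E006 [P=0 RW=1 US=1 PS=0]
  → PAGE_NOT_PRESENT  (1 entries read)
#2 VA=0x6C0000175 (w,kernel):
  L0: frame=0x1E idx=27 entry=0x23087 [P=1 RW=1 US=1 PS=1]
  → PA=0x23175 (huge @L0)  (1 entries read)
#3 VA=0x1C2A1E7D7 (r,user):
  L0: frame=0x1E idx=7 entry=0x25007 [P=1 RW=1 US=1 PS=0]
  L1: frame=0x25 idx=21 entry=0x29007 [P=1 RW=1 US=1 PS=0]
  L2: frame=0x29 idx=30 entry=0x2B007 [P=1 RW=1 US=1 PS=0]
  → PA=0x2B7D7  (3 entries read)

Entries read for #1: 1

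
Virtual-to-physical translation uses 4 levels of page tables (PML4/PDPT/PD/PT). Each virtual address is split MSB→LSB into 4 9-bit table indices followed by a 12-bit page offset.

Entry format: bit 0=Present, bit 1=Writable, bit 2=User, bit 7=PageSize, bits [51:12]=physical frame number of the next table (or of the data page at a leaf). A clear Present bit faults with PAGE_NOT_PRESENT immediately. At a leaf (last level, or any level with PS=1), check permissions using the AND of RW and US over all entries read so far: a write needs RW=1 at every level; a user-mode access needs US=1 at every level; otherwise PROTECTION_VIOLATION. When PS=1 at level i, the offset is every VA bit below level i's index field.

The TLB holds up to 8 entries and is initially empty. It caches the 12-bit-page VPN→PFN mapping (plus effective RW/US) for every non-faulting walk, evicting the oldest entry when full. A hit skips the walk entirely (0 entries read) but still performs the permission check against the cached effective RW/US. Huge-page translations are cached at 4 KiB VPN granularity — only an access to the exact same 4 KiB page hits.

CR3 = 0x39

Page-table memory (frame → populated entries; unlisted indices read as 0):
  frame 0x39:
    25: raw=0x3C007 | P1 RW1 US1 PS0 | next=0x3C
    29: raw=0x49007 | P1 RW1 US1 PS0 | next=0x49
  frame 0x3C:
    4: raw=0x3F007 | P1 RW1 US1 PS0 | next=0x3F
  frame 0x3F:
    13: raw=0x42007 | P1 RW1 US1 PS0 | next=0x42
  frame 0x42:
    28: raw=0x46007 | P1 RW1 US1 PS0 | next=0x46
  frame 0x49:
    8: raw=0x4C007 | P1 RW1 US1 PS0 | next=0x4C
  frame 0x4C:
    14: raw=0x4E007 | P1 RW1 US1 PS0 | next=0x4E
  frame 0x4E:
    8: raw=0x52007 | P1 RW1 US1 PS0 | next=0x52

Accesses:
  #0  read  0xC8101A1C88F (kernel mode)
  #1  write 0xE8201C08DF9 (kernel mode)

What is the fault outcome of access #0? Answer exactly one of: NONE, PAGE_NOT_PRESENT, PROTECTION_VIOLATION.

Trace:
#0 VA=0xC8101A1C88F (r,kernel):
  lvl0: tbl 0x39, slot 25 ⇒ 0x3C007 (P1/RW1/US1/PS0)
  lvl1: tbl 0x3C, slot 4 ⇒ 0x3F007 (P1/RW1/US1/PS0)
  lvl2: tbl 0x3F, slot 13 ⇒ 0x42007 (P1/RW1/US1/PS0)
  lvl3: tbl 0x42, slot 28 ⇒ 0x46007 (P1/RW1/US1/PS0)
  ⇒ phys 0x4688F  [4 reads]
#1 VA=0xE8201C08DF9 (w,kernel):
  lvl0: tbl 0x39, slot 29 ⇒ 0x49007 (P1/RW1/US1/PS0)
  lvl1: tbl 0x49, slot 8 ⇒ 0x4C007 (P1/RW1/US1/PS0)
  lvl2: tbl 0x4C, slot 14 ⇒ 0x4E007 (P1/RW1/US1/PS0)
  lvl3: tbl 0x4E, slot 8 ⇒ 0x52007 (P1/RW1/US1/PS0)
  ⇒ phys 0x52DF9  [4 reads]

Access #0 fault: NONE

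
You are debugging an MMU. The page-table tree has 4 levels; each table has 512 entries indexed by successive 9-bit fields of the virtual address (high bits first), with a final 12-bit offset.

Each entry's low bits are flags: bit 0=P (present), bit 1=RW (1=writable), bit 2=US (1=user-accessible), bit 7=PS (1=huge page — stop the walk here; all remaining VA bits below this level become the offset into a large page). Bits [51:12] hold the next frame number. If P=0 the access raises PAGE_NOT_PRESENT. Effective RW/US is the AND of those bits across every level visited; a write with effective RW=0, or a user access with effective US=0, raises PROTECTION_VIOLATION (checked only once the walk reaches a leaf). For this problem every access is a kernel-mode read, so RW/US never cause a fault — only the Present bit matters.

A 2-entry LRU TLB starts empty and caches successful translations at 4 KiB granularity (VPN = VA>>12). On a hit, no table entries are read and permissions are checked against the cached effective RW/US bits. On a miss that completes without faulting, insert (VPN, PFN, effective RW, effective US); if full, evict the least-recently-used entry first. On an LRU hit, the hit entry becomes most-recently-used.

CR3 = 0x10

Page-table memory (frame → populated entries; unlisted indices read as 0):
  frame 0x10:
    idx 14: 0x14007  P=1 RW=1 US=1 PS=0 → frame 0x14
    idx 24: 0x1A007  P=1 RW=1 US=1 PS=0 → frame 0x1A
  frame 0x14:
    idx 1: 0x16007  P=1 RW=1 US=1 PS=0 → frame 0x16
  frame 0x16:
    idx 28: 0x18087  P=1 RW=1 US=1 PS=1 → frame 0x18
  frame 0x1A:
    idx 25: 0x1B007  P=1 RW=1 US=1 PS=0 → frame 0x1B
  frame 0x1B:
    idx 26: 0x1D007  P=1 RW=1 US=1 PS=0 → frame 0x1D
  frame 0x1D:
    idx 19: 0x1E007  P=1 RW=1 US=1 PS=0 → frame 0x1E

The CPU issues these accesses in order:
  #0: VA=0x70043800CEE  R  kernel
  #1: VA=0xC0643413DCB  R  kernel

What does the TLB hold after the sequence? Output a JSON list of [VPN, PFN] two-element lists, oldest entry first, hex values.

Trace:
#0 VA=0x70043800CEE (r,kernel):
  lvl0: tbl 0x10, slot 14 ⇒ 0x14007 (P1/RW1/US1/PS0)
  lvl1: tbl 0x14, slot 1 ⇒ 0x16007 (P1/RW1/US1/PS0)
  lvl2: tbl 0x16, slot 28 ⇒ 0x18087 (P1/RW1/US1/PS1)
  → PA=0x18CEE (huge @L2)  (3 entries read)
#1 VA=0xC0643413DCB (r,kernel):
  lvl0: tbl 0x10, slot 24 ⇒ 0x1A007 (P1/RW1/US1/PS0)
  lvl1: tbl 0x1A, slot 25 ⇒ 0x1B007 (P1/RW1/US1/PS0)
  lvl2: tbl 0x1B, slot 26 ⇒ 0x1D007 (P1/RW1/US1/PS0)
  lvl3: tbl 0x1D, slot 19 ⇒ 0x1E007 (P1/RW1/US1/PS0)
  → PA=0x1EDCB  (4 entries read)

TLB: [["0x70043800", "0x18"], ["0xC0643413", "0x1E"]]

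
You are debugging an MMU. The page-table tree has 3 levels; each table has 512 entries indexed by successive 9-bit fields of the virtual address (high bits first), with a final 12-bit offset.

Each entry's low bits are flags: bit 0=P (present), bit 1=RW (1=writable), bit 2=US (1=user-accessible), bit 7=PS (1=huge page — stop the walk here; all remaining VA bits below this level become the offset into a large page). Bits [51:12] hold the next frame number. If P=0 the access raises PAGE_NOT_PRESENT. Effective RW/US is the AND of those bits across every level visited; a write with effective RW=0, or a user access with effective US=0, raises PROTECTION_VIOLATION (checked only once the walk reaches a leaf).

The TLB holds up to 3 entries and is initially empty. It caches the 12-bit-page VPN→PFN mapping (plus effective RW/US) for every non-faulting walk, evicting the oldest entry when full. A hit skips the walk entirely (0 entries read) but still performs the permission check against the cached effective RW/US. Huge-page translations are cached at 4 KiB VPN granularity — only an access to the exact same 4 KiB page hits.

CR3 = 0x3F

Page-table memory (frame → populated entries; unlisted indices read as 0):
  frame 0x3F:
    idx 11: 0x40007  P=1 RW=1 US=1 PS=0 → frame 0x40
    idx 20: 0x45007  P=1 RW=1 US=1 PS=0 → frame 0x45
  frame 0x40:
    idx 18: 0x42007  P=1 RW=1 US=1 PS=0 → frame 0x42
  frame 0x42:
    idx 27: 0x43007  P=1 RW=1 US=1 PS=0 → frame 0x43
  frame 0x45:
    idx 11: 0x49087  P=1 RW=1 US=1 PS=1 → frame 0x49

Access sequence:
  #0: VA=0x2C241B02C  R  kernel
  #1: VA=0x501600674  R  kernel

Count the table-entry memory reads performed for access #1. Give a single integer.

Walk each access:
#0 VA=0x2C241B02C (r,kernel):
  [0] read 0x3F idx=11: raw=0x40007 flags P=1 W=1 U=1 S=0
  [1] read 0x40 idx=18: raw=0x42007 flags P=1 W=1 U=1 S=0
  [2] read 0x42 idx=27: raw=0x43007 flags P=1 W=1 U=1 S=0
  ✓ 0x4302C  — 3 lookups
#1 VA=0x501600674 (r,kernel):
  [0] read 0x3F idx=20: raw=0x45007 flags P=1 W=1 U=1 S=0
  [1] read 0x45 idx=11: raw=0x49087 flags P=1 W=1 U=1 S=1
  ✓ 0x49674 (huge @L1)  — 2 lookups

Entries read for #1: 2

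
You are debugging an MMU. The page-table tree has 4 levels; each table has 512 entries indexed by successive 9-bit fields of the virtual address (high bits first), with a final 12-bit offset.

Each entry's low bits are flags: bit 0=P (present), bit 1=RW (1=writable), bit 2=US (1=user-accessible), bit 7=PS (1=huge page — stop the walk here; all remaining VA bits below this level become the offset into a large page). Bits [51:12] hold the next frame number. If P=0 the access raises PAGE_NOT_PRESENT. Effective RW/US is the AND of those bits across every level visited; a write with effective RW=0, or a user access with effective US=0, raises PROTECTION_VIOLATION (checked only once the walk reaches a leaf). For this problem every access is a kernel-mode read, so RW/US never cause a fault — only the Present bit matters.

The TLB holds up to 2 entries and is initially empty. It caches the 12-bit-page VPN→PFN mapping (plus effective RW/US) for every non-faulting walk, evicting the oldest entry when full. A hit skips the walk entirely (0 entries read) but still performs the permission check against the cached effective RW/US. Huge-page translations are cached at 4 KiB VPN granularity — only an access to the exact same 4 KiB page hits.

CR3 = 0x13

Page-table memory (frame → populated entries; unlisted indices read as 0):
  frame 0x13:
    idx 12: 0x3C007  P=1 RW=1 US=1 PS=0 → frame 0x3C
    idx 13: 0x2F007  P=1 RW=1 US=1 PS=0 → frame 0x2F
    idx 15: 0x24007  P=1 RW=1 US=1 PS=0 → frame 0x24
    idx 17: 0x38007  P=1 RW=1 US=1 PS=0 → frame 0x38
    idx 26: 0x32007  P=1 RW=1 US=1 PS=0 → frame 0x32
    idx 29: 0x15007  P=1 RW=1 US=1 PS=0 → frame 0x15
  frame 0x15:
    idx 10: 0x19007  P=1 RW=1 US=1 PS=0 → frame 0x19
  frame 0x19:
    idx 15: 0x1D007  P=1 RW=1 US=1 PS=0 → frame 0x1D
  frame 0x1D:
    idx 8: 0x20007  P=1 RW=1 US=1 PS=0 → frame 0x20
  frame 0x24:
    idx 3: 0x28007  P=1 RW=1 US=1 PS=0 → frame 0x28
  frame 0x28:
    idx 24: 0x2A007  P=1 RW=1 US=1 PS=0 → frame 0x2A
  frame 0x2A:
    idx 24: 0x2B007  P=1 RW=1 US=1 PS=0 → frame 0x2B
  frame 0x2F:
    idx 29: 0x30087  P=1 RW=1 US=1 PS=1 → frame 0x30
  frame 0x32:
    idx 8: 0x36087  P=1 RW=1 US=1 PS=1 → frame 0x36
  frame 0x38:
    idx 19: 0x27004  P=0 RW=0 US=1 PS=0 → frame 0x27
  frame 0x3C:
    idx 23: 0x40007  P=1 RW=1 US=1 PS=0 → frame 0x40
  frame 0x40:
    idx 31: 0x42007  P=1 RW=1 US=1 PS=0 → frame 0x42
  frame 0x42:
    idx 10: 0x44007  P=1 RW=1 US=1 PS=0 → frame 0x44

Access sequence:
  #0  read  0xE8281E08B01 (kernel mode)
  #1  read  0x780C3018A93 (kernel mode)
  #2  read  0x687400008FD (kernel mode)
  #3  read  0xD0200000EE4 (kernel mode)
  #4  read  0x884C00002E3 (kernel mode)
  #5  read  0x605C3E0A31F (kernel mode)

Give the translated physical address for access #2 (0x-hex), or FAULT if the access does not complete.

Per-access translation:
#0 VA=0xE8281E08B01 (r,kernel):
  L0: frame=0x13 idx=29 entry=0x15007 [P=1 RW=1 US=1 PS=0]
  L1: frame=0x15 idx=10 entry=0x19007 [P=1 RW=1 US=1 PS=0]
  L2: frame=0x19 idx=15 entry=0x1D007 [P=1 RW=1 US=1 PS=0]
  L3: frame=0x1D idx=8 entry=0x20007 [P=1 RW=1 US=1 PS=0]
  ⇒ phys 0x20B01  [4 reads]
#1 VA=0x780C3018A93 (r,kernel):
  L0: frame=0x13 idx=15 entry=0x24007 [P=1 RW=1 US=1 PS=0]
  L1: frame=0x24 idx=3 entry=0x28007 [P=1 RW=1 US=1 PS=0]
  L2: frame=0x28 idx=24 entry=0x2A007 [P=1 RW=1 US=1 PS=0]
  L3: frame=0x2A idx=24 entry=0x2B007 [P=1 RW=1 US=1 PS=0]
  ⇒ phys 0x2BA93  [4 reads]
#2 VA=0x687400008FD (r,kernel):
  L0: frame=0x13 idx=13 entry=0x2F007 [P=1 RW=1 US=1 PS=0]
  L1: frame=0x2F idx=29 entry=0x30087 [P=1 RW=1 US=1 PS=1]
  ⇒ phys 0x308FD (huge @L1)  [2 reads]
#3 VA=0xD0200000EE4 (r,kernel):
  L0: frame=0x13 idx=26 entry=0x32007 [P=1 RW=1 US=1 PS=0]
  L1: frame=0x32 idx=8 entry=0x36087 [P=1 RW=1 US=1 PS=1]
  ⇒ phys 0x36EE4 (huge @L1)  [2 reads]
#4 VA=0x884C00002E3 (r,kernel):
  L0: frame=0x13 idx=17 entry=0x38007 [P=1 RW=1 US=1 PS=0]
  L1: frame=0x38 idx=19 entry=0x27004 [P=0 RW=0 US=1 PS=0]
  → PAGE_NOT_PRESENT  (2 entries read)
#5 VA=0x605C3E0A31F (r,kernel):
  L0: frame=0x13 idx=12 entry=0x3C007 [P=1 RW=1 US=1 PS=0]
  L1: frame=0x3C idx=23 entry=0x40007 [P=1 RW=1 US=1 PS=0]
  L2: frame=0x40 idx=31 entry=0x42007 [P=1 RW=1 US=1 PS=0]
  L3: frame=0x42 idx=10 entry=0x44007 [P=1 RW=1 US=1 PS=0]
  ⇒ phys 0x4431F  [4 reads]

Access #2 PA: 0x308FD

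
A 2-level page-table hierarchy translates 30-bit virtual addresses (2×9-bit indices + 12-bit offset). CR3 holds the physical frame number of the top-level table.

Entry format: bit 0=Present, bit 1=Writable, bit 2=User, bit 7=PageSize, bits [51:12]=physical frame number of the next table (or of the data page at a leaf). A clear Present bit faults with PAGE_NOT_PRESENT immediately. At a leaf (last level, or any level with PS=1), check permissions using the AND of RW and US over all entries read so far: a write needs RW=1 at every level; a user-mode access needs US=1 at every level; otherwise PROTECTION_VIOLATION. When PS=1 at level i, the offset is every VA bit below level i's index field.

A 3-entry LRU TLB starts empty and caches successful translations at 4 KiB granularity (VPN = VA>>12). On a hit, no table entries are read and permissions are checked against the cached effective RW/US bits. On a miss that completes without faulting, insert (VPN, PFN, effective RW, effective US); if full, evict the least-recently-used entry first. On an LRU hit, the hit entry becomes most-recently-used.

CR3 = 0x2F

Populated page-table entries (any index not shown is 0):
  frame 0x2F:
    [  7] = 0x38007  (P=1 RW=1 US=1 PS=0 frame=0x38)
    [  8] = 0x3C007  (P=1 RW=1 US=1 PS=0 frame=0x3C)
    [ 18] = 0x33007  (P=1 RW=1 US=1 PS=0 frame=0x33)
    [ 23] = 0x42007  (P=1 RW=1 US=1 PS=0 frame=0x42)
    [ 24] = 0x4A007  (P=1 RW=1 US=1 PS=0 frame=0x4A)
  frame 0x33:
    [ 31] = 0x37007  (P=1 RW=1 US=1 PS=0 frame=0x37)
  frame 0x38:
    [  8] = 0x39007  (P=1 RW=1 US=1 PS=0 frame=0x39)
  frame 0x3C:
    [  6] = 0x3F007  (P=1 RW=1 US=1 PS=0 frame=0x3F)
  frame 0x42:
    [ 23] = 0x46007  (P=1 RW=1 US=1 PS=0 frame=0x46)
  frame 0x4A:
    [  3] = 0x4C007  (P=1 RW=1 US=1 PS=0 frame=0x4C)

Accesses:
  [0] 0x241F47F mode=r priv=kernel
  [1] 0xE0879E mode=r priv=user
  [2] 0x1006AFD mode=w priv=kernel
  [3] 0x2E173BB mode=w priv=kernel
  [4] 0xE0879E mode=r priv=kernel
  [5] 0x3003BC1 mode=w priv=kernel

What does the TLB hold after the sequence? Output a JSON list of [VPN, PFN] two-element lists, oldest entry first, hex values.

Walk each access:
#0 VA=0x241F47F (r,kernel):
  [0] read 0x2F idx=18: raw=0x33007 flags P=1 W=1 U=1 S=0
  [1] read 0x33 idx=31: raw=0x37007 flags P=1 W=1 U=1 S=0
  → PA=0x3747F  (2 entries read)
#1 VA=0xE0879E (r,user):
  [0] read 0x2F idx=7: raw=0x38007 flags P=1 W=1 U=1 S=0
  [1] read 0x38 idx=8: raw=0x39007 flags P=1 W=1 U=1 S=0
  → PA=0x3979E  (2 entries read)
#2 VA=0x1006AFD (w,kernel):
  [0] read 0x2F idx=8: raw=0x3C007 flags P=1 W=1 U=1 S=0
  [1] read 0x3C idx=6: raw=0x3F007 flags P=1 W=1 U=1 S=0
  → PA=0x3FAFD  (2 entries read)
#3 VA=0x2E173BB (w,kernel):
  [0] read 0x2F idx=23: raw=0x42007 flags P=1 W=1 U=1 S=0
  [1] read 0x42 idx=23: raw=0x46007 flags P=1 W=1 U=1 S=0
  → PA=0x463BB  (2 entries read)
#4 VA=0xE0879E (r,kernel):
  TLB hit vpn=0xE08 → PA=0x3979E
#5 VA=0x3003BC1 (w,kernel):
  [0] read 0x2F idx=24: raw=0x4A007 flags P=1 W=1 U=1 S=0
  [1] read 0x4A idx=3: raw=0x4C007 flags P=1 W=1 U=1 S=0
  → PA=0x4CBC1  (2 entries read)

TLB: [["0x2E17", "0x46"], ["0xE08", "0x39"], ["0x3003", "0x4C"]]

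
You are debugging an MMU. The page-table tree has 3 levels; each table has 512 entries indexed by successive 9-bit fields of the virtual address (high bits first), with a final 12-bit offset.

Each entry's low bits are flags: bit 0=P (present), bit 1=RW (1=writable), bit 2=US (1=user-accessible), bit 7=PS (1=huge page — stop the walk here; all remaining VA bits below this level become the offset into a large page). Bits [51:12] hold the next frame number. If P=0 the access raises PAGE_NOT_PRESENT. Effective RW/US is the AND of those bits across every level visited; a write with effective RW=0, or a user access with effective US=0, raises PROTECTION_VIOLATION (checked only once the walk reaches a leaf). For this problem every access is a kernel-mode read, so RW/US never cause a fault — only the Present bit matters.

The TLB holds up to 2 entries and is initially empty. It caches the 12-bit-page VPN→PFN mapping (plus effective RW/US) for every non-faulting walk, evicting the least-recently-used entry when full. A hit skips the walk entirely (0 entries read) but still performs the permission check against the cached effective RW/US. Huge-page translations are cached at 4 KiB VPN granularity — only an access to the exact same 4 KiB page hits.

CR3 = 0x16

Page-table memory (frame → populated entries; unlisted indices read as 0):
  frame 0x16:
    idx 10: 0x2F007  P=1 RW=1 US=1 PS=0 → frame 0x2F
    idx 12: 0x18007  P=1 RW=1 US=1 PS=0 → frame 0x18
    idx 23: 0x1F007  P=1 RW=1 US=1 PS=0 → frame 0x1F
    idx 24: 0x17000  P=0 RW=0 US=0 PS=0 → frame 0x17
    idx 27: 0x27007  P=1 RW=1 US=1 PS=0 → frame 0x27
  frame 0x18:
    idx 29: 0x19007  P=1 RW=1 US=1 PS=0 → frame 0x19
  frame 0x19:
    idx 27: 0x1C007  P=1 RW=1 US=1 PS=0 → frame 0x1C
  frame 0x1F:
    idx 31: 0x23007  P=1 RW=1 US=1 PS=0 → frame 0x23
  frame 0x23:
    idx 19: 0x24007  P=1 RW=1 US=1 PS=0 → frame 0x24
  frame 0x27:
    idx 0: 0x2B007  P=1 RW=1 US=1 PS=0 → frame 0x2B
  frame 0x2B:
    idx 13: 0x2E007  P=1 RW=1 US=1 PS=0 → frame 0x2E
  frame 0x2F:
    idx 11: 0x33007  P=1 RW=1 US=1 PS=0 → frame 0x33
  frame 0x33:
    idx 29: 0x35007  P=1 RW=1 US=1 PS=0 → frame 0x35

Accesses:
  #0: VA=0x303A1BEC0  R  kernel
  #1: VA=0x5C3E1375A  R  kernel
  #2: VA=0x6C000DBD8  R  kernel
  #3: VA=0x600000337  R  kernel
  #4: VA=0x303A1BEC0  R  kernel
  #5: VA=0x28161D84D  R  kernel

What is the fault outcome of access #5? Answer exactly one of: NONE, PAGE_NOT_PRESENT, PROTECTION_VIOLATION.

Per-access translation:
#0 VA=0x303A1BEC0 (r,kernel):
  lvl0: tbl 0x16, slot 12 ⇒ 0x18007 (P1/RW1/US1/PS0)
  lvl1: tbl 0x18, slot 29 ⇒ 0x19007 (P1/RW1/US1/PS0)
  lvl2: tbl 0x19, slot 27 ⇒ 0x1C007 (P1/RW1/US1/PS0)
  → PA=0x1CEC0  (3 entries read)
#1 VA=0x5C3E1375A (r,kernel):
  lvl0: tbl 0x16, slot 23 ⇒ 0x1F007 (P1/RW1/US1/PS0)
  lvl1: tbl 0x1F, slot 31 ⇒ 0x23007 (P1/RW1/US1/PS0)
  lvl2: tbl 0x23, slot 19 ⇒ 0x24007 (P1/RW1/US1/PS0)
  → PA=0x2475A  (3 entries read)
#2 VA=0x6C000DBD8 (r,kernel):
  lvl0: tbl 0x16, slot 27 ⇒ 0x27007 (P1/RW1/US1/PS0)
  lvl1: tbl 0x27, slot 0 ⇒ 0x2B007 (P1/RW1/US1/PS0)
  lvl2: tbl 0x2B, slot 13 ⇒ 0x2E007 (P1/RW1/US1/PS0)
  → PA=0x2EBD8  (3 entries read)
#3 VA=0x600000337 (r,kernel):
  lvl0: tbl 0x16, slot 24 ⇒ 0x17000 (P0/RW0/US0/PS0)
  ⇒ fault: PAGE_NOT_PRESENT  — 1 lookups
#4 VA=0x303A1BEC0 (r,kernel):
  lvl0: tbl 0x16, slot 12 ⇒ 0x18007 (P1/RW1/US1/PS0)
  lvl1: tbl 0x18, slot 29 ⇒ 0x19007 (P1/RW1/US1/PS0)
  lvl2: tbl 0x19, slot 27 ⇒ 0x1C007 (P1/RW1/US1/PS0)
  → PA=0x1CEC0  (3 entries read)
#5 VA=0x28161D84D (r,kernel):
  lvl0: tbl 0x16, slot 10 ⇒ 0x2F007 (P1/RW1/US1/PS0)
  lvl1: tbl 0x2F, slot 11 ⇒ 0x33007 (P1/RW1/US1/PS0)
  lvl2: tbl 0x33, slot 29 ⇒ 0x35007 (P1/RW1/US1/PS0)
  → PA=0x3584D  (3 entries read)

Access #5 fault: NONE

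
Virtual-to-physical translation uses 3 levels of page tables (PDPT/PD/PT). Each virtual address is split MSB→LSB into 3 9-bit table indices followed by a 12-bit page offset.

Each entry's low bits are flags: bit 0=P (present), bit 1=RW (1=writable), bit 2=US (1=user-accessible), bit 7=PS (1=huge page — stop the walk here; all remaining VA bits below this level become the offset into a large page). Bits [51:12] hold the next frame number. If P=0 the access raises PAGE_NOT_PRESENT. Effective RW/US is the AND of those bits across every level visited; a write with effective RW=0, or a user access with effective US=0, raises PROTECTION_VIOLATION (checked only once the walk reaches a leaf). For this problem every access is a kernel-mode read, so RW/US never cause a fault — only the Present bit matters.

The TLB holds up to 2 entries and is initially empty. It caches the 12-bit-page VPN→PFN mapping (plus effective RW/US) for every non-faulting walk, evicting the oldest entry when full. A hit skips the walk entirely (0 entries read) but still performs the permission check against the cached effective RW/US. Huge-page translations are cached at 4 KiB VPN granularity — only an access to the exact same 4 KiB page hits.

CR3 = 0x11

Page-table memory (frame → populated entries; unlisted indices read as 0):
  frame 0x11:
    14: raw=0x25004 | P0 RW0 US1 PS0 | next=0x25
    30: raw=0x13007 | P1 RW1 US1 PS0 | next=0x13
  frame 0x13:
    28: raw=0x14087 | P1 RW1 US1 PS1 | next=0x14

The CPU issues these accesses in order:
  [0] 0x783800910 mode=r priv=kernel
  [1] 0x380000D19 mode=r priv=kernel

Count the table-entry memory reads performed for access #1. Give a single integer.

Trace:
#0 VA=0x783800910 (r,kernel):
  [0] read 0x11 idx=30: raw=0x13007 flags P=1 W=1 U=1 S=0
  [1] read 0x13 idx=28: raw=0x14087 flags P=1 W=1 U=1 S=1
  ⇒ phys 0x14910 (huge @L1)  [2 reads]
#1 VA=0x380000D19 (r,kernel):
  [0] read 0x11 idx=14: raw=0x25004 flags P=0 W=0 U=1 S=0
  ⇒ fault: PAGE_NOT_PRESENT  — 1 lookups

Entries read for #1: 1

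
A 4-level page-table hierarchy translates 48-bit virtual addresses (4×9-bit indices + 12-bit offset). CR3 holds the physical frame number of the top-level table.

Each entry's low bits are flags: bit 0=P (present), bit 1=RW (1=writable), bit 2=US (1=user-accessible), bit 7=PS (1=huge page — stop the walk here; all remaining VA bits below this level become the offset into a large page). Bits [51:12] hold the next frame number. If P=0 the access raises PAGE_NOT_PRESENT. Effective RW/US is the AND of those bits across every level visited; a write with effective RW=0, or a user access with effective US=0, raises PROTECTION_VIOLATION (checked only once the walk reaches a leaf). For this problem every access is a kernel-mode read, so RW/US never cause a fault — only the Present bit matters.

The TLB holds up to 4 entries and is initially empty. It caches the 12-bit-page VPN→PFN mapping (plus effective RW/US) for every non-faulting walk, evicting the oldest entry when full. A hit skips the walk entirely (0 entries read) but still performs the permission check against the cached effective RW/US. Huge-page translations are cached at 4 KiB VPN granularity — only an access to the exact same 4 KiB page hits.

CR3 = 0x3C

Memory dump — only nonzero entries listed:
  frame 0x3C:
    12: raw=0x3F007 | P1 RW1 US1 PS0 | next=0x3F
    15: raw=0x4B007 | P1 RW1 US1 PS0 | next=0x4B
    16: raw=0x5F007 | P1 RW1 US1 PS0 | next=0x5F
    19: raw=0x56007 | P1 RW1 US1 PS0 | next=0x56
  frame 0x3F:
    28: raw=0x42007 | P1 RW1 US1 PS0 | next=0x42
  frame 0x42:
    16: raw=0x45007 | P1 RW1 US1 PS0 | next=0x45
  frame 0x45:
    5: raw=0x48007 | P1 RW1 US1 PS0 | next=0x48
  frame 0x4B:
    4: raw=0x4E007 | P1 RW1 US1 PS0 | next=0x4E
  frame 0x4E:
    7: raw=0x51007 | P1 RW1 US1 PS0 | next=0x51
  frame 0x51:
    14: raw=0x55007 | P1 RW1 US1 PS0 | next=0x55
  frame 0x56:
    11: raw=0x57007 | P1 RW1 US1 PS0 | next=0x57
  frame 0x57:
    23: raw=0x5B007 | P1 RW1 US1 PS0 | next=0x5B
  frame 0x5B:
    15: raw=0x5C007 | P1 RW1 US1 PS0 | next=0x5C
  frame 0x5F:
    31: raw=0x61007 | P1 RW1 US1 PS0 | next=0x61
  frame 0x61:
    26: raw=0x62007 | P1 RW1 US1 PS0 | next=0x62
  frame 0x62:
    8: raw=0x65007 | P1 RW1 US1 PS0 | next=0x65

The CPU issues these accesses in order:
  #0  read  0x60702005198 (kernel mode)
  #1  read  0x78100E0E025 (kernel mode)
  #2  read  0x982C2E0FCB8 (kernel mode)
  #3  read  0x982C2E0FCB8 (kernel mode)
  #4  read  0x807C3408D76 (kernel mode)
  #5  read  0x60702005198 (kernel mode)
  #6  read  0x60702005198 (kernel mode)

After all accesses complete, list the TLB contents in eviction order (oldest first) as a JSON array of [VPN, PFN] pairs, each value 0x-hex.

Trace:
#0 VA=0x60702005198 (r,kernel):
  lvl0: tbl 0x3C, slot 12 ⇒ 0x3F007 (P1/RW1/US1/PS0)
  lvl1: tbl 0x3F, slot 28 ⇒ 0x42007 (P1/RW1/US1/PS0)
  lvl2: tbl 0x42, slot 16 ⇒ 0x45007 (P1/RW1/US1/PS0)
  lvl3: tbl 0x45, slot 5 ⇒ 0x48007 (P1/RW1/US1/PS0)
  → PA=0x48198  (4 entries read)
#1 VA=0x78100E0E025 (r,kernel):
  lvl0: tbl 0x3C, slot 15 ⇒ 0x4B007 (P1/RW1/US1/PS0)
  lvl1: tbl 0x4B, slot 4 ⇒ 0x4E007 (P1/RW1/US1/PS0)
  lvl2: tbl 0x4E, slot 7 ⇒ 0x51007 (P1/RW1/US1/PS0)
  lvl3: tbl 0x51, slot 14 ⇒ 0x55007 (P1/RW1/US1/PS0)
  → PA=0x55025  (4 entries read)
#2 VA=0x982C2E0FCB8 (r,kernel):
  lvl0: tbl 0x3C, slot 19 ⇒ 0x56007 (P1/RW1/US1/PS0)
  lvl1: tbl 0x56, slot 11 ⇒ 0x57007 (P1/RW1/US1/PS0)
  lvl2: tbl 0x57, slot 23 ⇒ 0x5B007 (P1/RW1/US1/PS0)
  lvl3: tbl 0x5B, slot 15 ⇒ 0x5C007 (P1/RW1/US1/PS0)
  → PA=0x5CCB8  (4 entries read)
#3 VA=0x982C2E0FCB8 (r,kernel):
  TLB hit vpn=0x982C2E0F → PA=0x5CCB8
#4 VA=0x807C3408D76 (r,kernel):
  lvl0: tbl 0x3C, slot 16 ⇒ 0x5F007 (P1/RW1/US1/PS0)
  lvl1: tbl 0x5F, slot 31 ⇒ 0x61007 (P1/RW1/US1/PS0)
  lvl2: tbl 0x61, slot 26 ⇒ 0x62007 (P1/RW1/US1/PS0)
  lvl3: tbl 0x62, slot 8 ⇒ 0x65007 (P1/RW1/US1/PS0)
  → PA=0x65D76  (4 entries read)
#5 VA=0x60702005198 (r,kernel):
  TLB hit vpn=0x60702005 → PA=0x48198
#6 VA=0x60702005198 (r,kernel):
  TLB hit vpn=0x60702005 → PA=0x48198

TLB: [["0x60702005", "0x48"], ["0x78100E0E", "0x55"], ["0x982C2E0F", "0x5C"], ["0x807C3408", "0x65"]]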